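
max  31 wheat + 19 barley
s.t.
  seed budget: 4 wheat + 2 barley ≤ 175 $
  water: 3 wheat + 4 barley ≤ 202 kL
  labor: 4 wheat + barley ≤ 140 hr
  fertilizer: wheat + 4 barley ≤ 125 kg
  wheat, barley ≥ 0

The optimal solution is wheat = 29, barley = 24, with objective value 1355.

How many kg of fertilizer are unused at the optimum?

0

fertilizer used = 1·29 + 4·24 = 125; slack = 125 − 125 = 0.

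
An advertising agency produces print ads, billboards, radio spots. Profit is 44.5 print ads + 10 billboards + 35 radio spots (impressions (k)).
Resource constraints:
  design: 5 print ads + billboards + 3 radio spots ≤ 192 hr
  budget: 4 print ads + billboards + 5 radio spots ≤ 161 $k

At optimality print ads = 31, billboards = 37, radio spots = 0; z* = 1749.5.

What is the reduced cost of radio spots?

Both design and budget are binding at x*.
Dual feasibility on the basic columns requires 5·y_design + 4·y_budget = 44.5, 1·y_design + 1·y_budget = 10.
→ y_design = 4.5 and y_budget = 5.5.
Reduced cost of radio spots: c₃ − yᵀa₃ = 35 − (4.5·3 + 5.5·5) = 35 − 41 = -6.

-6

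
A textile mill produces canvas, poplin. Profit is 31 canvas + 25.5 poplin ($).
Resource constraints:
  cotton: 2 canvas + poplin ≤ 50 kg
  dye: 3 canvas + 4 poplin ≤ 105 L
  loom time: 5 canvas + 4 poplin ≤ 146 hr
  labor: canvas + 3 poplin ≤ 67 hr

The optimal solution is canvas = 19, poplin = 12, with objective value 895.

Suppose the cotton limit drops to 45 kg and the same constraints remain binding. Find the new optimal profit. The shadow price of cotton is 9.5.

847.5

Δb = -5, so new z* = 895 + (9.5)·(-5) = 895 − 47.5 = 847.5.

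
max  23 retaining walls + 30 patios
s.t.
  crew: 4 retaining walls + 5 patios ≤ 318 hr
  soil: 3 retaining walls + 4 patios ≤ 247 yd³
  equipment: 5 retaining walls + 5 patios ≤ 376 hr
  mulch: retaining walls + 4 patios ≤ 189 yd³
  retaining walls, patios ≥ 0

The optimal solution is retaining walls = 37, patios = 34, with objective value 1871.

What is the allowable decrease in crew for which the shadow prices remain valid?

Binding constraints: crew, soil. The basis is B = [[4,5],[3,4]] with det 1.
Per unit decrease in crew, x* moves by d = (-4, 3).
The basis stays optimal until mulch becomes binding; allowable decrease = 2 hr.

2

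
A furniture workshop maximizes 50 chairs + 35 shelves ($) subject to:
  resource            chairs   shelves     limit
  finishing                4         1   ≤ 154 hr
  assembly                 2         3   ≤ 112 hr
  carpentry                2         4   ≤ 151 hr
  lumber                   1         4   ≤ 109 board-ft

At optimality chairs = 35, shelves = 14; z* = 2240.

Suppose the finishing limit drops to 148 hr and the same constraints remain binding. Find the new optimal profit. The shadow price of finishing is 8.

2192

Δb = -6, so new z* = 2240 + (8)·(-6) = 2240 − 48 = 2192.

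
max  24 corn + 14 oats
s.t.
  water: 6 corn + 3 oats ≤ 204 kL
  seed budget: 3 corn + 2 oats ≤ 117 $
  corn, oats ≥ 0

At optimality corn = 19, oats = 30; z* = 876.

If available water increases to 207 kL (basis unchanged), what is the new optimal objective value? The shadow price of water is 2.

882

Δb = 3, so new z* = 876 + (2)·(3) = 876 + 6 = 882.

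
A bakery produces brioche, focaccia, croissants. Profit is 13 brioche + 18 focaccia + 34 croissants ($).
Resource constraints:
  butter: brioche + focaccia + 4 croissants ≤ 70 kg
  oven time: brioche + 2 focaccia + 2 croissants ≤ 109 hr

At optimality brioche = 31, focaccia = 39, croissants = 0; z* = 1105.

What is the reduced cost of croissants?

-8

Both butter and oven time are binding at x*.
From A_Bᵀ y = c: 1·y_butter + 1·y_oven time = 13; 1·y_butter + 2·y_oven time = 18.
This yields shadow prices y_butter = 8, y_oven time = 5.
Reduced cost of croissants: c₃ − yᵀa₃ = 34 − (8·4 + 5·2) = 34 − 42 = -8.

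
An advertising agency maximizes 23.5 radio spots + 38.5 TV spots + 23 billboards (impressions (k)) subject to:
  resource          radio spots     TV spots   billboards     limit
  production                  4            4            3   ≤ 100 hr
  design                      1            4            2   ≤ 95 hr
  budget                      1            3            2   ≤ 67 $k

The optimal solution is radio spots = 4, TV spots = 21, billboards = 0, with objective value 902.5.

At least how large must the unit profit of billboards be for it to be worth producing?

27

Check each constraint at x*: production 100/100 (tight); design 88/95 (slack 7); budget 67/67 (tight).
By complementary slackness, y = 0 for the non-binding constraint.
The binding rows give the dual system: 4·y_production + 1·y_budget = 23.5 and 4·y_production + 3·y_budget = 38.5.
This yields shadow prices y_production = 4, y_budget = 7.5.
billboards enters the basis when its profit ≥ yᵀa₃ = 4·3 + 7.5·2 = 27.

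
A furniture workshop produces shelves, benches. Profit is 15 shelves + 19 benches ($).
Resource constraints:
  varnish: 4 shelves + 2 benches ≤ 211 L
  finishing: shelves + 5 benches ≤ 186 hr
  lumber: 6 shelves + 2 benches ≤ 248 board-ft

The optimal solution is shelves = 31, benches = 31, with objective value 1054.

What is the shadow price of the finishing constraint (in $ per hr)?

Binding: finishing and lumber. Non-binding: varnish (25 unused).
Slack constraints have shadow price 0 (complementary slackness).
From A_Bᵀ y = c: 1·y_finishing + 6·y_lumber = 15; 5·y_finishing + 2·y_lumber = 19.
→ y_finishing = 3 and y_lumber = 2.
Shadow price of finishing = 3.

3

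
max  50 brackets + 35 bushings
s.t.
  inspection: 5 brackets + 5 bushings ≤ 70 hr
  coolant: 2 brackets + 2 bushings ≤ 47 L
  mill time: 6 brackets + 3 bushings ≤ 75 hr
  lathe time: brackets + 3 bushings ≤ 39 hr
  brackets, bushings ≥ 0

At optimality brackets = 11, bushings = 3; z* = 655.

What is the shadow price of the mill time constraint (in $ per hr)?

5

At the optimum: inspection uses 70 of 70 (binding); coolant uses 28 of 47 (slack = 19); mill time uses 75 of 75 (binding); lathe time uses 20 of 39 (slack = 19).
Since coolant, lathe time are not tight, their duals are 0.
The binding rows give the dual system: 5·y_inspection + 6·y_mill time = 50 and 5·y_inspection + 3·y_mill time = 35.
This yields shadow prices y_inspection = 4, y_mill time = 5.
Shadow price of mill time = 5.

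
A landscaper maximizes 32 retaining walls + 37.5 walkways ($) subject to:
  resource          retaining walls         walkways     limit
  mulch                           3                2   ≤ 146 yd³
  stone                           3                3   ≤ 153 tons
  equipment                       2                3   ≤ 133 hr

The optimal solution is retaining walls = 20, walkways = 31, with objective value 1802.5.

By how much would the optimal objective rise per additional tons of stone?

Check each constraint at x*: mulch 122/146 (slack 24); stone 153/153 (tight); equipment 133/133 (tight).
By complementary slackness, y = 0 for the non-binding constraint.
The binding rows give the dual system: 3·y_stone + 2·y_equipment = 32 and 3·y_stone + 3·y_equipment = 37.5.
Solving: y_stone = 7, y_equipment = 5.5.
Shadow price of stone = 7.

7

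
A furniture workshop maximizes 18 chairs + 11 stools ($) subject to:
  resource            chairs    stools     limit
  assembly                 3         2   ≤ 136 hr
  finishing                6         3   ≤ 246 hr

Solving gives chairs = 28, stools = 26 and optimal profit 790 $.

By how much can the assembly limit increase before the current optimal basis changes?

Binding constraints: assembly, finishing. The basis is B = [[3,2],[6,3]] with det -3.
Per unit increase in assembly, x* moves by d = (-1, 2).
The basis stays optimal until chairs reaches 0; allowable increase = 28 hr.

28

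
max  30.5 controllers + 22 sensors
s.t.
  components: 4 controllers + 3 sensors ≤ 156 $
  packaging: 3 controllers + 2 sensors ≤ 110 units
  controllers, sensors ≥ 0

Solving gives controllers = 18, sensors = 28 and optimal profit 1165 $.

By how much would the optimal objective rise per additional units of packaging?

Check each constraint at x*: components 156/156 (tight); packaging 110/110 (tight).
The binding rows give the dual system: 4·y_components + 3·y_packaging = 30.5 and 3·y_components + 2·y_packaging = 22.
→ y_components = 5 and y_packaging = 3.5.
Shadow price of packaging = 3.5.

3.5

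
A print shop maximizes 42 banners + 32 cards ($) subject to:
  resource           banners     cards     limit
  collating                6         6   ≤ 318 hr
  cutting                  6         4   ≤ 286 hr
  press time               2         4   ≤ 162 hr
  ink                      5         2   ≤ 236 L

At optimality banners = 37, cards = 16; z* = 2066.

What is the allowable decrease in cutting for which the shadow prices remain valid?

Binding constraints: collating, cutting. The basis is B = [[6,6],[6,4]] with det -12.
Per unit decrease in cutting, x* moves by d = (-0.5, 0.5).
The basis stays optimal until press time becomes binding; allowable decrease = 24 hr.

24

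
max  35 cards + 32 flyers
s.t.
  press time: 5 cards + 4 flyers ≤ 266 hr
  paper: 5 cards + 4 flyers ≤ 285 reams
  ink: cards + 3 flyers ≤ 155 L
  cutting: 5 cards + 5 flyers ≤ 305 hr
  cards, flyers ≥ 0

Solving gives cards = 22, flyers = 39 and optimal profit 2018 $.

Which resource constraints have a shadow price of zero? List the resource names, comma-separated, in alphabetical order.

press time: 266/266 (binding)
paper: 266/285 (slack 19)
ink: 139/155 (slack 16)
cutting: 305/305 (binding)
By complementary slackness, a constraint with positive slack has shadow price 0 → ink, paper.

ink, paper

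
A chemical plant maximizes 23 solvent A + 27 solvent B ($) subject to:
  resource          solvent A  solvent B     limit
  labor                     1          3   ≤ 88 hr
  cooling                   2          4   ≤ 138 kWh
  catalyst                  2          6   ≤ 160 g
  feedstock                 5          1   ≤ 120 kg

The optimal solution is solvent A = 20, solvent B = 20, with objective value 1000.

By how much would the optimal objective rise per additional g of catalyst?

4

Check each constraint at x*: labor 80/88 (slack 8); cooling 120/138 (slack 18); catalyst 160/160 (tight); feedstock 120/120 (tight).
Since labor, cooling are not tight, their duals are 0.
From A_Bᵀ y = c: 2·y_catalyst + 5·y_feedstock = 23; 6·y_catalyst + 1·y_feedstock = 27.
Solving: y_catalyst = 4, y_feedstock = 3.
Shadow price of catalyst = 4.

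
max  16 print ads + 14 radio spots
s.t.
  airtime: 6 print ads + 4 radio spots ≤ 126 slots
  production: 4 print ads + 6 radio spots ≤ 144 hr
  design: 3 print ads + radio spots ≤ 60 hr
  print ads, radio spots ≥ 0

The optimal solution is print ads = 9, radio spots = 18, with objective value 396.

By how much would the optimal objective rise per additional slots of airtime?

Binding: airtime and production. Non-binding: design (15 unused).
By complementary slackness, y = 0 for the non-binding constraint.
The binding rows give the dual system: 6·y_airtime + 4·y_production = 16 and 4·y_airtime + 6·y_production = 14.
Solving: y_airtime = 2, y_production = 1.
Shadow price of airtime = 2.

2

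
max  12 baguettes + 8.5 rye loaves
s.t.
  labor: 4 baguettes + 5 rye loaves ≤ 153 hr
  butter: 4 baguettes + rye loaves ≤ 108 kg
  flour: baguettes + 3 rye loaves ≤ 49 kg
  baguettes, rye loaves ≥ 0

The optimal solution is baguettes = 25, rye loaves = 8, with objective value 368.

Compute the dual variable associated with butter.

2.5

Check each constraint at x*: labor 140/153 (slack 13); butter 108/108 (tight); flour 49/49 (tight).
Slack constraints have shadow price 0 (complementary slackness).
From A_Bᵀ y = c: 4·y_butter + 1·y_flour = 12; 1·y_butter + 3·y_flour = 8.5.
This yields shadow prices y_butter = 2.5, y_flour = 2.
Shadow price of butter = 2.5.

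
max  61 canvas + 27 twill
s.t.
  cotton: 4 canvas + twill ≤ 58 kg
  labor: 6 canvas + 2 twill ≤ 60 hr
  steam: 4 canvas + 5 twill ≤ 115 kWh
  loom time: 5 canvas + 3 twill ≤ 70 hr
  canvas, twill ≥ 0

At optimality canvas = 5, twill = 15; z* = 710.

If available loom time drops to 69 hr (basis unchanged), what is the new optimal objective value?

705

Check each constraint at x*: cotton 35/58 (slack 23); labor 60/60 (tight); steam 95/115 (slack 20); loom time 70/70 (tight).
Since cotton, steam are not tight, their duals are 0.
From A_Bᵀ y = c: 6·y_labor + 5·y_loom time = 61; 2·y_labor + 3·y_loom time = 27.
This yields shadow prices y_labor = 6, y_loom time = 5.
Δz = y_loom time·Δb = 5 × (-1) = -5, so new z* = 710 − 5 = 705.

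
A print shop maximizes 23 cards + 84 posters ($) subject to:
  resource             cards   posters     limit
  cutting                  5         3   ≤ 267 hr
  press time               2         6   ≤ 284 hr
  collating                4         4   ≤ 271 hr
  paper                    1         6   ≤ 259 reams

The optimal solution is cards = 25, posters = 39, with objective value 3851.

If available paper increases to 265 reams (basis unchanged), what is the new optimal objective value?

Check each constraint at x*: cutting 242/267 (slack 25); press time 284/284 (tight); collating 256/271 (slack 15); paper 259/259 (tight).
Slack constraints have shadow price 0 (complementary slackness).
The binding rows give the dual system: 2·y_press time + 1·y_paper = 23 and 6·y_press time + 6·y_paper = 84.
→ y_press time = 9 and y_paper = 5.
Δz = y_paper·Δb = 5 × (6) = 30, so new z* = 3851 + 30 = 3881.

3881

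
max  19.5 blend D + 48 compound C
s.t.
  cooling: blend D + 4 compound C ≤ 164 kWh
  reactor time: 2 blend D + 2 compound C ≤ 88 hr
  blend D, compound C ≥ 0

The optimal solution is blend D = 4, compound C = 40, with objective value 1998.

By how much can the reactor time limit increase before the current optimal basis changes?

Binding constraints: cooling, reactor time. The basis is B = [[1,4],[2,2]] with det -6.
Per unit increase in reactor time, x* moves by d = (0.6667, -0.1667).
The basis stays optimal until compound C reaches 0; allowable increase = 240 hr.

240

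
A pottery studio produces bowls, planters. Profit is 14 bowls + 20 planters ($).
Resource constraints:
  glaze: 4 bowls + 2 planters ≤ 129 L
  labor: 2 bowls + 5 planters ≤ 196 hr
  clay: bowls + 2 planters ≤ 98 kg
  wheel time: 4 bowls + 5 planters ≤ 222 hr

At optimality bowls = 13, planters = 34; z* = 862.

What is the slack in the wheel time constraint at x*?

0

wheel time used = 4·13 + 5·34 = 222; slack = 222 − 222 = 0.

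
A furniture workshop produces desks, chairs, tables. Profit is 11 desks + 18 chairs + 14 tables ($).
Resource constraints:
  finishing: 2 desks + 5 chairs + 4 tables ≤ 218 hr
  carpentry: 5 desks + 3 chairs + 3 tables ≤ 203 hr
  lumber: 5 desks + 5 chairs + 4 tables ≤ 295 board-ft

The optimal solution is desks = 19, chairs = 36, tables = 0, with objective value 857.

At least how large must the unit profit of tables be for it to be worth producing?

15

At the optimum: finishing uses 218 of 218 (binding); carpentry uses 203 of 203 (binding); lumber uses 275 of 295 (slack = 20).
Since lumber is not tight, its dual is 0.
Dual feasibility on the basic columns requires 2·y_finishing + 5·y_carpentry = 11, 5·y_finishing + 3·y_carpentry = 18.
→ y_finishing = 3 and y_carpentry = 1.
tables enters the basis when its profit ≥ yᵀa₃ = 3·4 + 1·3 = 15.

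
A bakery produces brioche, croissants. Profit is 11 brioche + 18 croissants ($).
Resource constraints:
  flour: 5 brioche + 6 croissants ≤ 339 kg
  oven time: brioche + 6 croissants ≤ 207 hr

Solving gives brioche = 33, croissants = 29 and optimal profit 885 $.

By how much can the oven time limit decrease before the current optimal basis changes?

Binding constraints: flour, oven time. The basis is B = [[5,6],[1,6]] with det 24.
Per unit decrease in oven time, x* moves by d = (0.25, -0.2083).
The basis stays optimal until croissants reaches 0; allowable decrease = 139.2 hr.

139.2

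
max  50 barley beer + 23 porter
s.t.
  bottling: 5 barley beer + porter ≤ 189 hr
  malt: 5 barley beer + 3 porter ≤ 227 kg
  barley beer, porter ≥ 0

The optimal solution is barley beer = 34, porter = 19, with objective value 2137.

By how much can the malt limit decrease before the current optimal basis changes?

Binding constraints: bottling, malt. The basis is B = [[5,1],[5,3]] with det 10.
Per unit decrease in malt, x* moves by d = (0.1, -0.5).
The basis stays optimal until porter reaches 0; allowable decrease = 38 kg.

38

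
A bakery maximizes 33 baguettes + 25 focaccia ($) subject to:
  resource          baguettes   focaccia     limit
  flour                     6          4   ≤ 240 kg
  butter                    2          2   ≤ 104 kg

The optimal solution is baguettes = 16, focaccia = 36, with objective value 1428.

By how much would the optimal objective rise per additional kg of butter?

Both flour and butter are binding at x*.
The binding rows give the dual system: 6·y_flour + 2·y_butter = 33 and 4·y_flour + 2·y_butter = 25.
This yields shadow prices y_flour = 4, y_butter = 4.5.
Shadow price of butter = 4.5.

4.5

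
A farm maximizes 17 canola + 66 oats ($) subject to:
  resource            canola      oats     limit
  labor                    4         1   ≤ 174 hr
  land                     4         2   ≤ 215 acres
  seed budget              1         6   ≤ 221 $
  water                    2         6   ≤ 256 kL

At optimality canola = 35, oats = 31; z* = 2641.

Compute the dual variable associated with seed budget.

At the optimum: labor uses 171 of 174 (slack = 3); land uses 202 of 215 (slack = 13); seed budget uses 221 of 221 (binding); water uses 256 of 256 (binding).
By complementary slackness, y = 0 for the non-binding constraints.
The binding rows give the dual system: 1·y_seed budget + 2·y_water = 17 and 6·y_seed budget + 6·y_water = 66.
→ y_seed budget = 5 and y_water = 6.
Shadow price of seed budget = 5.

5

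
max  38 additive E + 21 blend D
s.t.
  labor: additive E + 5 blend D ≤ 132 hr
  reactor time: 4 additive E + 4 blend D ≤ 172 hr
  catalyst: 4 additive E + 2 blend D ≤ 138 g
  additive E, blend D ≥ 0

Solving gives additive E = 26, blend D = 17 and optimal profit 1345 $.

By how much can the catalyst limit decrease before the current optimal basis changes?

Binding constraints: reactor time, catalyst. The basis is B = [[4,4],[4,2]] with det -8.
Per unit decrease in catalyst, x* moves by d = (-0.5, 0.5).
The basis stays optimal until labor becomes binding; allowable decrease = 10.5 g.

10.5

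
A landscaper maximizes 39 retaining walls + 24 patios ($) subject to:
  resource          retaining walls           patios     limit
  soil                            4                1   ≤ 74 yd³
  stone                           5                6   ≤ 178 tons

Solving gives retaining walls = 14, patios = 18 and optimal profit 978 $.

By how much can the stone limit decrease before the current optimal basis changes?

85.5

Binding constraints: soil, stone. The basis is B = [[4,1],[5,6]] with det 19.
Per unit decrease in stone, x* moves by d = (0.0526, -0.2105).
The basis stays optimal until patios reaches 0; allowable decrease = 85.5 tons.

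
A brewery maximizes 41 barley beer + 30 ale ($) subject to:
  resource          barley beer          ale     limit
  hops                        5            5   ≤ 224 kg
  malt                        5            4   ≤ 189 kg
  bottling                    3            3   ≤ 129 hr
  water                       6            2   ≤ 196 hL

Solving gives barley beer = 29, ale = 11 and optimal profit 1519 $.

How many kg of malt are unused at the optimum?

malt used = 5·29 + 4·11 = 189; slack = 189 − 189 = 0.

0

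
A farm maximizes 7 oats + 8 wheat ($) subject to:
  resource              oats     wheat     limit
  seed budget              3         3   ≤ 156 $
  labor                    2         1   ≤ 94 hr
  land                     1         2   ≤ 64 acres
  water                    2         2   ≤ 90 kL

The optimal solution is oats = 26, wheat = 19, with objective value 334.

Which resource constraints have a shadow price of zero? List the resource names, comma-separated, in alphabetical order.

labor, seed budget

seed budget: 135/156 (slack 21)
labor: 71/94 (slack 23)
land: 64/64 (binding)
water: 90/90 (binding)
By complementary slackness, a constraint with positive slack has shadow price 0 → labor, seed budget.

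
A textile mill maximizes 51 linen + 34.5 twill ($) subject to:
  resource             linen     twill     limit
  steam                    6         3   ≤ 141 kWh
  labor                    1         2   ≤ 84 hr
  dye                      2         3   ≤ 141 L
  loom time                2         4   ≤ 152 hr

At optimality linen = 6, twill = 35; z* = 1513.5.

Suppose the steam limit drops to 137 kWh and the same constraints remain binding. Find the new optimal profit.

Check each constraint at x*: steam 141/141 (tight); labor 76/84 (slack 8); dye 117/141 (slack 24); loom time 152/152 (tight).
Slack constraints have shadow price 0 (complementary slackness).
The binding rows give the dual system: 6·y_steam + 2·y_loom time = 51 and 3·y_steam + 4·y_loom time = 34.5.
→ y_steam = 7.5 and y_loom time = 3.
Δz = y_steam·Δb = 7.5 × (-4) = -30, so new z* = 1513.5 − 30 = 1483.5.

1483.5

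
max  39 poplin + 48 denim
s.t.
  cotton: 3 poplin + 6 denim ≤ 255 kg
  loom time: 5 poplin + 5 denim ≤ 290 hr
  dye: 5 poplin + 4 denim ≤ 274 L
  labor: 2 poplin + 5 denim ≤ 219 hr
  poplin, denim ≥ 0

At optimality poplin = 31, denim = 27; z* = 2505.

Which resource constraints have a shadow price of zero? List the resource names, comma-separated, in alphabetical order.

dye, labor

cotton: 255/255 (binding)
loom time: 290/290 (binding)
dye: 263/274 (slack 11)
labor: 197/219 (slack 22)
By complementary slackness, a constraint with positive slack has shadow price 0 → dye, labor.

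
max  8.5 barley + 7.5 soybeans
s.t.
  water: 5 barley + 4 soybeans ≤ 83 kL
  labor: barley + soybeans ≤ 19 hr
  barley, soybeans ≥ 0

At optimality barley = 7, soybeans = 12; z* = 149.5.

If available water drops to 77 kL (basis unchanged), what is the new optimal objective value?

Both water and labor are binding at x*.
From A_Bᵀ y = c: 5·y_water + 1·y_labor = 8.5; 4·y_water + 1·y_labor = 7.5.
→ y_water = 1 and y_labor = 3.5.
Δz = y_water·Δb = 1 × (-6) = -6, so new z* = 149.5 − 6 = 143.5.

143.5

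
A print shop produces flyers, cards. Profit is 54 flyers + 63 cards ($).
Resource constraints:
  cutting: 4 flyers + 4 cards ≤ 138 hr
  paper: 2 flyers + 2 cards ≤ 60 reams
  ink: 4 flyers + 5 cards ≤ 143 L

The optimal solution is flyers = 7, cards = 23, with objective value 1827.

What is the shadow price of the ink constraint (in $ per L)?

Check each constraint at x*: cutting 120/138 (slack 18); paper 60/60 (tight); ink 143/143 (tight).
By complementary slackness, y = 0 for the non-binding constraint.
The binding rows give the dual system: 2·y_paper + 4·y_ink = 54 and 2·y_paper + 5·y_ink = 63.
→ y_paper = 9 and y_ink = 9.
Shadow price of ink = 9.

9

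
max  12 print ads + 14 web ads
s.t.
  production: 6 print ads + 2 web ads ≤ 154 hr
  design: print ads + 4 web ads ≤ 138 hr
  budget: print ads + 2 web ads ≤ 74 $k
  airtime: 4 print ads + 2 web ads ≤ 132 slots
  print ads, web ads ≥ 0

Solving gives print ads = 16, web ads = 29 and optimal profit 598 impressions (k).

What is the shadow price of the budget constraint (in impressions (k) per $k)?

Binding: production and budget. Non-binding: design (6 unused), airtime (10 unused).
Slack constraints have shadow price 0 (complementary slackness).
From A_Bᵀ y = c: 6·y_production + 1·y_budget = 12; 2·y_production + 2·y_budget = 14.
Solving: y_production = 1, y_budget = 6.
Shadow price of budget = 6.

6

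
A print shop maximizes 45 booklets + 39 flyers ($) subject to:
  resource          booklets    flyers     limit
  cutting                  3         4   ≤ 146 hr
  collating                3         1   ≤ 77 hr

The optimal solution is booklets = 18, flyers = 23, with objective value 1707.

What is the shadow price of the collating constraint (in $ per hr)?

Check each constraint at x*: cutting 146/146 (tight); collating 77/77 (tight).
The binding rows give the dual system: 3·y_cutting + 3·y_collating = 45 and 4·y_cutting + 1·y_collating = 39.
Solving: y_cutting = 8, y_collating = 7.
Shadow price of collating = 7.

7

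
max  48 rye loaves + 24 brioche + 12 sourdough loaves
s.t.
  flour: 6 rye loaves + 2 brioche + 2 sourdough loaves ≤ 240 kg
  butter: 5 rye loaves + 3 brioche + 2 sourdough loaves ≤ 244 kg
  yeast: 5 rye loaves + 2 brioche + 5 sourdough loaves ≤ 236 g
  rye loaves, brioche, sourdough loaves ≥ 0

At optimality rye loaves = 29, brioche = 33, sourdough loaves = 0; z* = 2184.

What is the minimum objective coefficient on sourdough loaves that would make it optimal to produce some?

At the optimum: flour uses 240 of 240 (binding); butter uses 244 of 244 (binding); yeast uses 211 of 236 (slack = 25).
Slack constraints have shadow price 0 (complementary slackness).
From A_Bᵀ y = c: 6·y_flour + 5·y_butter = 48; 2·y_flour + 3·y_butter = 24.
This yields shadow prices y_flour = 3, y_butter = 6.
sourdough loaves enters the basis when its profit ≥ yᵀa₃ = 3·2 + 6·2 = 18.

18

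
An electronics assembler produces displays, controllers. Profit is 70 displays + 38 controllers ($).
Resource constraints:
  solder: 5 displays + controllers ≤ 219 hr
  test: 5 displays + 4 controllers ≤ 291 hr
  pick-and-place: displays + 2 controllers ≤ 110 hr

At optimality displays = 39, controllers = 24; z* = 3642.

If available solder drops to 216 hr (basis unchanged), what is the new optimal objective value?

3624

Binding: solder and test. Non-binding: pick-and-place (23 unused).
By complementary slackness, y = 0 for the non-binding constraint.
Dual feasibility on the basic columns requires 5·y_solder + 5·y_test = 70, 1·y_solder + 4·y_test = 38.
This yields shadow prices y_solder = 6, y_test = 8.
Δz = y_solder·Δb = 6 × (-3) = -18, so new z* = 3642 − 18 = 3624.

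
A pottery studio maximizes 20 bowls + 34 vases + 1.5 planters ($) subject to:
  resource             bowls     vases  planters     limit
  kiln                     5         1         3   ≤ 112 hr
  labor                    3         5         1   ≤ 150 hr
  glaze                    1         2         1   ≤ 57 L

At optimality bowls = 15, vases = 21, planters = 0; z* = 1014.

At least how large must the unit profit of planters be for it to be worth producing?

8

Binding: labor and glaze. Non-binding: kiln (16 unused).
Slack constraints have shadow price 0 (complementary slackness).
Dual feasibility on the basic columns requires 3·y_labor + 1·y_glaze = 20, 5·y_labor + 2·y_glaze = 34.
Solving: y_labor = 6, y_glaze = 2.
planters enters the basis when its profit ≥ yᵀa₃ = 6·1 + 2·1 = 8.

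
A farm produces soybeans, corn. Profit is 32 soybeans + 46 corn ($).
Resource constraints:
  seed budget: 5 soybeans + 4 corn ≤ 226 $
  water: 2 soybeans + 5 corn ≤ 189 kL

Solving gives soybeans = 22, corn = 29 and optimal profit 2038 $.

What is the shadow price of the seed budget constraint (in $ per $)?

Check each constraint at x*: seed budget 226/226 (tight); water 189/189 (tight).
From A_Bᵀ y = c: 5·y_seed budget + 2·y_water = 32; 4·y_seed budget + 5·y_water = 46.
This yields shadow prices y_seed budget = 4, y_water = 6.
Shadow price of seed budget = 4.

4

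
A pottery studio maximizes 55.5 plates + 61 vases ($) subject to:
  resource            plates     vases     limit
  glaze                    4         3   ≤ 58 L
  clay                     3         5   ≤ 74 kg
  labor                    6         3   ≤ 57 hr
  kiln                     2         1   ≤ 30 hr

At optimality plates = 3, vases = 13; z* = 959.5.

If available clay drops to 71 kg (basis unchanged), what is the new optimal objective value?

At the optimum: glaze uses 51 of 58 (slack = 7); clay uses 74 of 74 (binding); labor uses 57 of 57 (binding); kiln uses 19 of 30 (slack = 11).
Since glaze, kiln are not tight, their duals are 0.
From A_Bᵀ y = c: 3·y_clay + 6·y_labor = 55.5; 5·y_clay + 3·y_labor = 61.
→ y_clay = 9.5 and y_labor = 4.5.
Δz = y_clay·Δb = 9.5 × (-3) = -28.5, so new z* = 959.5 − 28.5 = 931.

931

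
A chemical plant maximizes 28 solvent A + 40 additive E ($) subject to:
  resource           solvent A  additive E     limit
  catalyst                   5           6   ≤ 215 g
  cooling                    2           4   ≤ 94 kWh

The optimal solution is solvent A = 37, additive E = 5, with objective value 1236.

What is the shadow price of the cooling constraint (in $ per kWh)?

4

Check each constraint at x*: catalyst 215/215 (tight); cooling 94/94 (tight).
The binding rows give the dual system: 5·y_catalyst + 2·y_cooling = 28 and 6·y_catalyst + 4·y_cooling = 40.
Solving: y_catalyst = 4, y_cooling = 4.
Shadow price of cooling = 4.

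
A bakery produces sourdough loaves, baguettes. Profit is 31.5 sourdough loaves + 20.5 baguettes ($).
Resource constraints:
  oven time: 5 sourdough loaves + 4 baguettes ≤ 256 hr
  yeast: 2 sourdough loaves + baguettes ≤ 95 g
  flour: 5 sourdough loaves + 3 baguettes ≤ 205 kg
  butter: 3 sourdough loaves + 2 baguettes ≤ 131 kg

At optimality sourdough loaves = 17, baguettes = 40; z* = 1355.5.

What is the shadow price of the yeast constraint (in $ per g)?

Binding: flour and butter. Non-binding: oven time (11 unused), yeast (21 unused).
By complementary slackness, y = 0 for the non-binding constraints.
From A_Bᵀ y = c: 5·y_flour + 3·y_butter = 31.5; 3·y_flour + 2·y_butter = 20.5.
Solving: y_flour = 1.5, y_butter = 8.
Shadow price of yeast = 0.

0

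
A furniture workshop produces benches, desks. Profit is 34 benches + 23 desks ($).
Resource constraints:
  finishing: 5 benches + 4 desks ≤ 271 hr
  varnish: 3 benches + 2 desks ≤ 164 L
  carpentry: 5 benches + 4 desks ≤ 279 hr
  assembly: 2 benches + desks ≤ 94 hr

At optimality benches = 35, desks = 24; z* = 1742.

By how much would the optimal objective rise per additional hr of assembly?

Check each constraint at x*: finishing 271/271 (tight); varnish 153/164 (slack 11); carpentry 271/279 (slack 8); assembly 94/94 (tight).
Slack constraints have shadow price 0 (complementary slackness).
The binding rows give the dual system: 5·y_finishing + 2·y_assembly = 34 and 4·y_finishing + 1·y_assembly = 23.
Solving: y_finishing = 4, y_assembly = 7.
Shadow price of assembly = 7.

7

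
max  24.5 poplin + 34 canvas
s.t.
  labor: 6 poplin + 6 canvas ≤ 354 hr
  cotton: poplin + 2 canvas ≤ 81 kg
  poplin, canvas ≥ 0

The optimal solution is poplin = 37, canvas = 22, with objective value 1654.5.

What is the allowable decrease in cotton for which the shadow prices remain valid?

Binding constraints: labor, cotton. The basis is B = [[6,6],[1,2]] with det 6.
Per unit decrease in cotton, x* moves by d = (1, -1).
The basis stays optimal until canvas reaches 0; allowable decrease = 22 kg.

22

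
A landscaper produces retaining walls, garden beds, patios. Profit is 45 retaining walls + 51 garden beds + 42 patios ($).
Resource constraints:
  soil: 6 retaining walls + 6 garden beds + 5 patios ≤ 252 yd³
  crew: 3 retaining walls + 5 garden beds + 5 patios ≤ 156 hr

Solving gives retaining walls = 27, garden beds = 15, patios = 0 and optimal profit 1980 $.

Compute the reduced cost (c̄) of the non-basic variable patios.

Both soil and crew are binding at x*.
From A_Bᵀ y = c: 6·y_soil + 3·y_crew = 45; 6·y_soil + 5·y_crew = 51.
→ y_soil = 6 and y_crew = 3.
Reduced cost of patios: c₃ − yᵀa₃ = 42 − (6·5 + 3·5) = 42 − 45 = -3.

-3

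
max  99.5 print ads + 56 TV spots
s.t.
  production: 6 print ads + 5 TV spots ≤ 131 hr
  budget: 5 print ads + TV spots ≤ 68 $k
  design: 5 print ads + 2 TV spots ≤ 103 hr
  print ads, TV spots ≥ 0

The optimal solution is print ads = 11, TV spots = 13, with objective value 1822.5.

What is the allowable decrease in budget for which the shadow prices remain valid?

41.8

Binding constraints: production, budget. The basis is B = [[6,5],[5,1]] with det -19.
Per unit decrease in budget, x* moves by d = (-0.2632, 0.3158).
The basis stays optimal until print ads reaches 0; allowable decrease = 41.8 $k.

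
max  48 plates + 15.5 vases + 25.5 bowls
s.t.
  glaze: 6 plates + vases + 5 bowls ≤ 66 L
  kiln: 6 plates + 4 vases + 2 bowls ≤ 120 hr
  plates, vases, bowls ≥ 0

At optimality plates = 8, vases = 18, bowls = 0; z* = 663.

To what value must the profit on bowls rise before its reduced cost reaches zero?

32.5

Both glaze and kiln are binding at x*.
Dual feasibility on the basic columns requires 6·y_glaze + 6·y_kiln = 48, 1·y_glaze + 4·y_kiln = 15.5.
Solving: y_glaze = 5.5, y_kiln = 2.5.
bowls enters the basis when its profit ≥ yᵀa₃ = 5.5·5 + 2.5·2 = 32.5.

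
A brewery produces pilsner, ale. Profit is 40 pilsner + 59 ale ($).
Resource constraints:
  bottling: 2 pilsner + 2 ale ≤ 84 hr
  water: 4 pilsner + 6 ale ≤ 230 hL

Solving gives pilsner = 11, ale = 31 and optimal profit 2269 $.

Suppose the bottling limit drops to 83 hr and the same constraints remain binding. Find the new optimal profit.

At the optimum: bottling uses 84 of 84 (binding); water uses 230 of 230 (binding).
Dual feasibility on the basic columns requires 2·y_bottling + 4·y_water = 40, 2·y_bottling + 6·y_water = 59.
Solving: y_bottling = 1, y_water = 9.5.
Δz = y_bottling·Δb = 1 × (-1) = -1, so new z* = 2269 − 1 = 2268.

2268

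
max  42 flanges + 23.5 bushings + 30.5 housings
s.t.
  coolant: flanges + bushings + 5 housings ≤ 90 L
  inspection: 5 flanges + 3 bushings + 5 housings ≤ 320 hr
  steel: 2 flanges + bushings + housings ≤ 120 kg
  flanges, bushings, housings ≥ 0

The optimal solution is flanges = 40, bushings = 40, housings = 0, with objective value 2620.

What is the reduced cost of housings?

-3

Check each constraint at x*: coolant 80/90 (slack 10); inspection 320/320 (tight); steel 120/120 (tight).
By complementary slackness, y = 0 for the non-binding constraint.
Dual feasibility on the basic columns requires 5·y_inspection + 2·y_steel = 42, 3·y_inspection + 1·y_steel = 23.5.
Solving: y_inspection = 5, y_steel = 8.5.
Reduced cost of housings: c₃ − yᵀa₃ = 30.5 − (5·5 + 8.5·1) = 30.5 − 33.5 = -3.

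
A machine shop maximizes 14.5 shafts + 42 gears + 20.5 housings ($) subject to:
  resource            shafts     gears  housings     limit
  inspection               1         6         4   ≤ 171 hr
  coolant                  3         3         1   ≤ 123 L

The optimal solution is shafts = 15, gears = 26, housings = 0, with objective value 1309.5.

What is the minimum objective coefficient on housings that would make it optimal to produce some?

At the optimum: inspection uses 171 of 171 (binding); coolant uses 123 of 123 (binding).
From A_Bᵀ y = c: 1·y_inspection + 3·y_coolant = 14.5; 6·y_inspection + 3·y_coolant = 42.
Solving: y_inspection = 5.5, y_coolant = 3.
housings enters the basis when its profit ≥ yᵀa₃ = 5.5·4 + 3·1 = 25.

25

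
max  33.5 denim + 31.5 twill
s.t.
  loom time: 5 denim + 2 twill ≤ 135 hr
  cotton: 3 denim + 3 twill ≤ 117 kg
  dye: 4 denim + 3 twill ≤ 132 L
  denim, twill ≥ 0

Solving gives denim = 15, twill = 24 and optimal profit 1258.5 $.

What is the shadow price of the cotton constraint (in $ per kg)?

8.5

Check each constraint at x*: loom time 123/135 (slack 12); cotton 117/117 (tight); dye 132/132 (tight).
By complementary slackness, y = 0 for the non-binding constraint.
The binding rows give the dual system: 3·y_cotton + 4·y_dye = 33.5 and 3·y_cotton + 3·y_dye = 31.5.
Solving: y_cotton = 8.5, y_dye = 2.
Shadow price of cotton = 8.5.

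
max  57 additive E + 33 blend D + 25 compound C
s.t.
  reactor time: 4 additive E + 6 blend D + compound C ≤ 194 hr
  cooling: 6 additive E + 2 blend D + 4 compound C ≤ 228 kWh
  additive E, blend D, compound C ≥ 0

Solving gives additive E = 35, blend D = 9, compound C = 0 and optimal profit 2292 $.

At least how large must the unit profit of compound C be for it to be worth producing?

33

At the optimum: reactor time uses 194 of 194 (binding); cooling uses 228 of 228 (binding).
The binding rows give the dual system: 4·y_reactor time + 6·y_cooling = 57 and 6·y_reactor time + 2·y_cooling = 33.
→ y_reactor time = 3 and y_cooling = 7.5.
compound C enters the basis when its profit ≥ yᵀa₃ = 3·1 + 7.5·4 = 33.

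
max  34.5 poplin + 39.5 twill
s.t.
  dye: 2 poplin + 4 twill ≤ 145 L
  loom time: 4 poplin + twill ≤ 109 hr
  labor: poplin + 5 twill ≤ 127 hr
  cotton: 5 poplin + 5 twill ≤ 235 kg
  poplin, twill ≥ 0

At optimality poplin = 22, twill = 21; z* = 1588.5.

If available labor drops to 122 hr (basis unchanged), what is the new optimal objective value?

Binding: loom time and labor. Non-binding: dye (17 unused), cotton (20 unused).
Slack constraints have shadow price 0 (complementary slackness).
From A_Bᵀ y = c: 4·y_loom time + 1·y_labor = 34.5; 1·y_loom time + 5·y_labor = 39.5.
Solving: y_loom time = 7, y_labor = 6.5.
Δz = y_labor·Δb = 6.5 × (-5) = -32.5, so new z* = 1588.5 − 32.5 = 1556.

1556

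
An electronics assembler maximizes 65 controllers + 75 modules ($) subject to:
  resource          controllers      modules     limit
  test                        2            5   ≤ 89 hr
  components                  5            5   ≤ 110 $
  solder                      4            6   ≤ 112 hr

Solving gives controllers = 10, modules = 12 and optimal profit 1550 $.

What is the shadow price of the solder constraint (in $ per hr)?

Binding: components and solder. Non-binding: test (9 unused).
Slack constraints have shadow price 0 (complementary slackness).
From A_Bᵀ y = c: 5·y_components + 4·y_solder = 65; 5·y_components + 6·y_solder = 75.
This yields shadow prices y_components = 9, y_solder = 5.
Shadow price of solder = 5.

5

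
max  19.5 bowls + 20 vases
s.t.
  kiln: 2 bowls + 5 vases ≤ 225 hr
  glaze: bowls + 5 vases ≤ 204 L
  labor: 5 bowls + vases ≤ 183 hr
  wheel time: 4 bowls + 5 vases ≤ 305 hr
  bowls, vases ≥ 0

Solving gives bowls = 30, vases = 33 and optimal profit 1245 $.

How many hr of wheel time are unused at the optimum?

20

wheel time used = 4·30 + 5·33 = 285; slack = 305 − 285 = 20.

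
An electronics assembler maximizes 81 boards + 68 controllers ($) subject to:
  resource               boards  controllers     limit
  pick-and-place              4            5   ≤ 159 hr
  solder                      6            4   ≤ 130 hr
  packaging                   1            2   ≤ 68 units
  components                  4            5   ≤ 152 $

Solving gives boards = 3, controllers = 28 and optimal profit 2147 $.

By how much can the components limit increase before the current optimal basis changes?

7

Binding constraints: solder, components. The basis is B = [[6,4],[4,5]] with det 14.
Per unit increase in components, x* moves by d = (-0.2857, 0.4286).
The basis stays optimal until pick-and-place becomes binding; allowable increase = 7 $.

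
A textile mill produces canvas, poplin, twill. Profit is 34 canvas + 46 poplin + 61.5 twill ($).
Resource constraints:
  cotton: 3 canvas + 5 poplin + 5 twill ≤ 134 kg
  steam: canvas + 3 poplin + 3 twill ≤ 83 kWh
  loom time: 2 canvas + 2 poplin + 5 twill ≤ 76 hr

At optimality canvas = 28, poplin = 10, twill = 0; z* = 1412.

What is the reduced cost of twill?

Binding: cotton and loom time. Non-binding: steam (25 unused).
Since steam is not tight, its dual is 0.
The binding rows give the dual system: 3·y_cotton + 2·y_loom time = 34 and 5·y_cotton + 2·y_loom time = 46.
→ y_cotton = 6 and y_loom time = 8.
Reduced cost of twill: c₃ − yᵀa₃ = 61.5 − (6·5 + 8·5) = 61.5 − 70 = -8.5.

-8.5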